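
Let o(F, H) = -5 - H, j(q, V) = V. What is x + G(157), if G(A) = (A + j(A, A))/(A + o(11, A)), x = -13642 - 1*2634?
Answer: -81694/5 ≈ -16339.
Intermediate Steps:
x = -16276 (x = -13642 - 2634 = -16276)
G(A) = -2*A/5 (G(A) = (A + A)/(A + (-5 - A)) = (2*A)/(-5) = (2*A)*(-⅕) = -2*A/5)
x + G(157) = -16276 - ⅖*157 = -16276 - 314/5 = -81694/5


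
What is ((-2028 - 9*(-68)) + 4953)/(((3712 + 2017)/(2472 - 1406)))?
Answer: 3770442/5729 ≈ 658.13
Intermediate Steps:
((-2028 - 9*(-68)) + 4953)/(((3712 + 2017)/(2472 - 1406))) = ((-2028 - 1*(-612)) + 4953)/((5729/1066)) = ((-2028 + 612) + 4953)/((5729*(1/1066))) = (-1416 + 4953)/(5729/1066) = 3537*(1066/5729) = 3770442/5729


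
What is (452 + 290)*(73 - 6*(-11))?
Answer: 103138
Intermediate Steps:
(452 + 290)*(73 - 6*(-11)) = 742*(73 + 66) = 742*139 = 103138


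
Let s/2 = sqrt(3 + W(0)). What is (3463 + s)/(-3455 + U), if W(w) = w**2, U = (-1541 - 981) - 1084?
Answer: -3463/7061 - 2*sqrt(3)/7061 ≈ -0.49093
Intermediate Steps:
U = -3606 (U = -2522 - 1084 = -3606)
s = 2*sqrt(3) (s = 2*sqrt(3 + 0**2) = 2*sqrt(3 + 0) = 2*sqrt(3) ≈ 3.4641)
(3463 + s)/(-3455 + U) = (3463 + 2*sqrt(3))/(-3455 - 3606) = (3463 + 2*sqrt(3))/(-7061) = (3463 + 2*sqrt(3))*(-1/7061) = -3463/7061 - 2*sqrt(3)/7061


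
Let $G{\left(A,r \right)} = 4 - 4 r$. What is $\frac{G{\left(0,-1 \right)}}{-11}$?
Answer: $- \frac{8}{11} \approx -0.72727$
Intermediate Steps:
$G{\left(A,r \right)} = 4 - 4 r$
$\frac{G{\left(0,-1 \right)}}{-11} = \frac{4 - -4}{-11} = \left(4 + 4\right) \left(- \frac{1}{11}\right) = 8 \left(- \frac{1}{11}\right) = - \frac{8}{11}$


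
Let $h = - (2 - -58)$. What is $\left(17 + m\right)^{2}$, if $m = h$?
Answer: $1849$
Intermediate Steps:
$h = -60$ ($h = - (2 + 58) = \left(-1\right) 60 = -60$)
$m = -60$
$\left(17 + m\right)^{2} = \left(17 - 60\right)^{2} = \left(-43\right)^{2} = 1849$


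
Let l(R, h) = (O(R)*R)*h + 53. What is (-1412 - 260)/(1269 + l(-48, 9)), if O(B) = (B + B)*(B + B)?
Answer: 836/1989995 ≈ 0.00042010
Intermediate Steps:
O(B) = 4*B² (O(B) = (2*B)*(2*B) = 4*B²)
l(R, h) = 53 + 4*h*R³ (l(R, h) = ((4*R²)*R)*h + 53 = (4*R³)*h + 53 = 4*h*R³ + 53 = 53 + 4*h*R³)
(-1412 - 260)/(1269 + l(-48, 9)) = (-1412 - 260)/(1269 + (53 + 4*9*(-48)³)) = -1672/(1269 + (53 + 4*9*(-110592))) = -1672/(1269 + (53 - 3981312)) = -1672/(1269 - 3981259) = -1672/(-3979990) = -1672*(-1/3979990) = 836/1989995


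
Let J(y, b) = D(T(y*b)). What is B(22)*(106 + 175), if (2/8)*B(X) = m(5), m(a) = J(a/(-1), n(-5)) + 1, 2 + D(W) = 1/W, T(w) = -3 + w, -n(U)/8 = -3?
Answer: -139376/123 ≈ -1133.1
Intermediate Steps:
n(U) = 24 (n(U) = -8*(-3) = 24)
D(W) = -2 + 1/W
J(y, b) = -2 + 1/(-3 + b*y) (J(y, b) = -2 + 1/(-3 + y*b) = -2 + 1/(-3 + b*y))
m(a) = 1 + (7 + 48*a)/(-3 - 24*a) (m(a) = (7 - 2*24*a/(-1))/(-3 + 24*(a/(-1))) + 1 = (7 - 2*24*a*(-1))/(-3 + 24*(a*(-1))) + 1 = (7 - 2*24*(-a))/(-3 + 24*(-a)) + 1 = (7 + 48*a)/(-3 - 24*a) + 1 = 1 + (7 + 48*a)/(-3 - 24*a))
B(X) = -496/123 (B(X) = 4*(4*(1 + 6*5)/(3*(-1 - 8*5))) = 4*(4*(1 + 30)/(3*(-1 - 40))) = 4*((4/3)*31/(-41)) = 4*((4/3)*(-1/41)*31) = 4*(-124/123) = -496/123)
B(22)*(106 + 175) = -496*(106 + 175)/123 = -496/123*281 = -139376/123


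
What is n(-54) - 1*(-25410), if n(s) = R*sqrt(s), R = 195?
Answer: 25410 + 585*I*sqrt(6) ≈ 25410.0 + 1433.0*I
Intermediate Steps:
n(s) = 195*sqrt(s)
n(-54) - 1*(-25410) = 195*sqrt(-54) - 1*(-25410) = 195*(3*I*sqrt(6)) + 25410 = 585*I*sqrt(6) + 25410 = 25410 + 585*I*sqrt(6)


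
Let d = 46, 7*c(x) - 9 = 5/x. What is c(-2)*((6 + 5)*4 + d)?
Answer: 585/7 ≈ 83.571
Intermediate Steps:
c(x) = 9/7 + 5/(7*x) (c(x) = 9/7 + (5/x)/7 = 9/7 + 5/(7*x))
c(-2)*((6 + 5)*4 + d) = ((⅐)*(5 + 9*(-2))/(-2))*((6 + 5)*4 + 46) = ((⅐)*(-½)*(5 - 18))*(11*4 + 46) = ((⅐)*(-½)*(-13))*(44 + 46) = (13/14)*90 = 585/7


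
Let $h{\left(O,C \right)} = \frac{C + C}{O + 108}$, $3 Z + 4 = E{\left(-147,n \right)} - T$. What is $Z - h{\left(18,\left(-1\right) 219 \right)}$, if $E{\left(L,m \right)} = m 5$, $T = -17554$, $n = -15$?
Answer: $\frac{122398}{21} \approx 5828.5$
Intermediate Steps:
$E{\left(L,m \right)} = 5 m$
$Z = 5825$ ($Z = - \frac{4}{3} + \frac{5 \left(-15\right) - -17554}{3} = - \frac{4}{3} + \frac{-75 + 17554}{3} = - \frac{4}{3} + \frac{1}{3} \cdot 17479 = - \frac{4}{3} + \frac{17479}{3} = 5825$)
$h{\left(O,C \right)} = \frac{2 C}{108 + O}$
$Z - h{\left(18,\left(-1\right) 219 \right)} = 5825 - \frac{2 \left(\left(-1\right) 219\right)}{108 + 18} = 5825 - 2 \left(-219\right) \frac{1}{126} = 5825 - - \frac{73}{21} = 5825 + \frac{73}{21} = \frac{122398}{21}$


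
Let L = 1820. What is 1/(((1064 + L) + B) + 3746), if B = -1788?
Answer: 1/4842 ≈ 0.00020653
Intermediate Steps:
1/(((1064 + L) + B) + 3746) = 1/(((1064 + 1820) - 1788) + 3746) = 1/((2884 - 1788) + 3746) = 1/(1096 + 3746) = 1/4842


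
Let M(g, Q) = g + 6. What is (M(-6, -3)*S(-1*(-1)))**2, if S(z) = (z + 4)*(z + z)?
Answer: 0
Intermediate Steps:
M(g, Q) = 6 + g
S(z) = 2*z*(4 + z) (S(z) = (4 + z)*(2*z) = 2*z*(4 + z))
(M(-6, -3)*S(-1*(-1)))**2 = ((6 - 6)*(2*(-1*(-1))*(4 - 1*(-1))))**2 = (0*(2*1*(4 + 1)))**2 = (0*(2*1*5))**2 = (0*10)**2 = 0**2 = 0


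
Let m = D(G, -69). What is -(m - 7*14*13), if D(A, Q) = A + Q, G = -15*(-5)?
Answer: 1268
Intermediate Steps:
G = 75
m = 6 (m = 75 - 69 = 6)
-(m - 7*14*13) = -(6 - 7*14*13) = -(6 - 98*13) = -(6 - 1*1274) = -(6 - 1274) = -1*(-1268) = 1268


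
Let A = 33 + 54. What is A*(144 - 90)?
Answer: 4698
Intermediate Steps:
A = 87
A*(144 - 90) = 87*(144 - 90) = 87*54 = 4698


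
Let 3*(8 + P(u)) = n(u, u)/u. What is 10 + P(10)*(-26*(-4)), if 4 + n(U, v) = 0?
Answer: -12538/15 ≈ -835.87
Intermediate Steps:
n(U, v) = -4 (n(U, v) = -4 + 0 = -4)
P(u) = -8 - 4/(3*u) (P(u) = -8 + (-4/u)/3 = -8 - 4/(3*u))
10 + P(10)*(-26*(-4)) = 10 + (-8 - 4/3/10)*(-26*(-4)) = 10 + (-8 - 4/3*1/10)*104 = 10 + (-8 - 2/15)*104 = 10 - 122/15*104 = 10 - 12688/15 = -12538/15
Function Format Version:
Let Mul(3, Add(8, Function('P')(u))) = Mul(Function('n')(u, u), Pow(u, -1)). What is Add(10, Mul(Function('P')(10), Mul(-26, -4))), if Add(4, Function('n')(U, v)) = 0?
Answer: Rational(-12538, 15) ≈ -835.87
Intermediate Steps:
Function('n')(U, v) = -4 (Function('n')(U, v) = Add(-4, 0) = -4)
Function('P')(u) = Add(-8, Mul(Rational(-4, 3), Pow(u, -1))) (Function('P')(u) = Add(-8, Mul(Rational(1, 3), Mul(-4, Pow(u, -1)))) = Add(-8, Mul(Rational(-4, 3), Pow(u, -1))))
Add(10, Mul(Function('P')(10), Mul(-26, -4))) = Add(10, Mul(Add(-8, Mul(Rational(-4, 3), Pow(10, -1))), Mul(-26, -4))) = Add(10, Mul(Add(-8, Mul(Rational(-4, 3), Rational(1, 10))), 104)) = Add(10, Mul(Add(-8, Rational(-2, 15)), 104)) = Add(10, Mul(Rational(-122, 15), 104)) = Add(10, Rational(-12688, 15)) = Rational(-12538, 15)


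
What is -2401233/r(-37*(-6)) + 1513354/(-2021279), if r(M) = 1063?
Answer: -4855170532309/2148619577 ≈ -2259.7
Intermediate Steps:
-2401233/r(-37*(-6)) + 1513354/(-2021279) = -2401233/1063 + 1513354/(-2021279) = -2401233*1/1063 + 1513354*(-1/2021279) = -2401233/1063 - 1513354/2021279 = -4855170532309/2148619577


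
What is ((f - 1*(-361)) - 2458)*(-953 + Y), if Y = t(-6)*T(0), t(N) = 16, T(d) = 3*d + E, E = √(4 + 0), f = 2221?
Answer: -114204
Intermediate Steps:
E = 2 (E = √4 = 2)
T(d) = 2 + 3*d (T(d) = 3*d + 2 = 2 + 3*d)
Y = 32 (Y = 16*(2 + 3*0) = 16*(2 + 0) = 16*2 = 32)
((f - 1*(-361)) - 2458)*(-953 + Y) = ((2221 - 1*(-361)) - 2458)*(-953 + 32) = ((2221 + 361) - 2458)*(-921) = (2582 - 2458)*(-921) = 124*(-921) = -114204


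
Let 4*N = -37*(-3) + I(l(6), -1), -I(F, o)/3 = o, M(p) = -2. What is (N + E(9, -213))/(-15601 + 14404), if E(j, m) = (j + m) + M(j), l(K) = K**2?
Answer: 355/2394 ≈ 0.14829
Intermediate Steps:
I(F, o) = -3*o
E(j, m) = -2 + j + m (E(j, m) = (j + m) - 2 = -2 + j + m)
N = 57/2 (N = (-37*(-3) - 3*(-1))/4 = (111 + 3)/4 = (1/4)*114 = 57/2 ≈ 28.500)
(N + E(9, -213))/(-15601 + 14404) = (57/2 + (-2 + 9 - 213))/(-15601 + 14404) = (57/2 - 206)/(-1197) = -355/2*(-1/1197) = 355/2394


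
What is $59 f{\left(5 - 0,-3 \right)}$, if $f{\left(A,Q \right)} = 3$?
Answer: $177$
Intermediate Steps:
$59 f{\left(5 - 0,-3 \right)} = 59 \cdot 3 = 177$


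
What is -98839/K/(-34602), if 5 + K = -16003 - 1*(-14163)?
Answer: -98839/63840690 ≈ -0.0015482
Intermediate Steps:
K = -1845 (K = -5 + (-16003 - 1*(-14163)) = -5 + (-16003 + 14163) = -5 - 1840 = -1845)
-98839/K/(-34602) = -98839/(-1845)/(-34602) = -98839*(-1/1845)*(-1/34602) = (98839/1845)*(-1/34602) = -98839/63840690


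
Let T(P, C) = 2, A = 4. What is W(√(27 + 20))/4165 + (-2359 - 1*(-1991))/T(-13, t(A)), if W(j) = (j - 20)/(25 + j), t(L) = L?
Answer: -442956627/2407370 + 9*√47/481474 ≈ -184.00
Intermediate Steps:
W(j) = (-20 + j)/(25 + j)
W(√(27 + 20))/4165 + (-2359 - 1*(-1991))/T(-13, t(A)) = ((-20 + √(27 + 20))/(25 + √(27 + 20)))/4165 + (-2359 - 1*(-1991))/2 = ((-20 + √47)/(25 + √47))*(1/4165) + (-2359 + 1991)*(½) = (-20 + √47)/(4165*(25 + √47)) - 368*½ = (-20 + √47)/(4165*(25 + √47)) - 184 = -184 + (-20 + √47)/(4165*(25 + √47))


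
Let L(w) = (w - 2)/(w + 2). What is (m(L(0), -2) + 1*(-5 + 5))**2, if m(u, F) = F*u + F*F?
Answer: 36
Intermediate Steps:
L(w) = (-2 + w)/(2 + w)
m(u, F) = F**2 + F*u (m(u, F) = F*u + F**2 = F**2 + F*u)
(m(L(0), -2) + 1*(-5 + 5))**2 = (-2*(-2 + (-2 + 0)/(2 + 0)) + 1*(-5 + 5))**2 = (-2*(-2 - 2/2) + 1*0)**2 = (-2*(-2 + (1/2)*(-2)) + 0)**2 = (-2*(-2 - 1) + 0)**2 = (-2*(-3) + 0)**2 = (6 + 0)**2 = 6**2 = 36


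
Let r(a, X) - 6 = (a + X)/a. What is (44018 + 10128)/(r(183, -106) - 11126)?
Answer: -9908718/2034883 ≈ -4.8694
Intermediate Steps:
r(a, X) = 6 + (X + a)/a (r(a, X) = 6 + (a + X)/a = 6 + (X + a)/a)
(44018 + 10128)/(r(183, -106) - 11126) = (44018 + 10128)/((7 - 106/183) - 11126) = 54146/((7 - 106*1/183) - 11126) = 54146/((7 - 106/183) - 11126) = 54146/(1175/183 - 11126) = 54146/(-2034883/183) = 54146*(-183/2034883) = -9908718/2034883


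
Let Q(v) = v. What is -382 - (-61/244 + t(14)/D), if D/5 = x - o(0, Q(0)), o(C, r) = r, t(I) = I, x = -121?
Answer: -923779/2420 ≈ -381.73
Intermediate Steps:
D = -605 (D = 5*(-121 - 1*0) = 5*(-121 + 0) = 5*(-121) = -605)
-382 - (-61/244 + t(14)/D) = -382 - (-61/244 + 14/(-605)) = -382 - (-61*1/244 + 14*(-1/605)) = -382 - (-1/4 - 14/605) = -382 - 1*(-661/2420) = -382 + 661/2420 = -923779/2420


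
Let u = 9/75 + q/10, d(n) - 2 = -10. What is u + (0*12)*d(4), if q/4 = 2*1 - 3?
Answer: -7/25 ≈ -0.28000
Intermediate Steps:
d(n) = -8 (d(n) = 2 - 10 = -8)
q = -4 (q = 4*(2*1 - 3) = 4*(2 - 3) = 4*(-1) = -4)
u = -7/25 (u = 9/75 - 4/10 = 9*(1/75) - 4*1/10 = 3/25 - 2/5 = -7/25 ≈ -0.28000)
u + (0*12)*d(4) = -7/25 + (0*12)*(-8) = -7/25 + 0*(-8) = -7/25 + 0 = -7/25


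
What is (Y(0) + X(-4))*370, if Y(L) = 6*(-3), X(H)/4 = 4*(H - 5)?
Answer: -59940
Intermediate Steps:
X(H) = -80 + 16*H (X(H) = 4*(4*(H - 5)) = 4*(4*(-5 + H)) = 4*(-20 + 4*H) = -80 + 16*H)
Y(L) = -18
(Y(0) + X(-4))*370 = (-18 + (-80 + 16*(-4)))*370 = (-18 + (-80 - 64))*370 = (-18 - 144)*370 = -162*370 = -59940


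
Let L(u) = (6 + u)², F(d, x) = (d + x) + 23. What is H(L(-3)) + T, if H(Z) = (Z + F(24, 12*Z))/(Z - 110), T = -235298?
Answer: -23765262/101 ≈ -2.3530e+5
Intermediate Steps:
F(d, x) = 23 + d + x
H(Z) = (47 + 13*Z)/(-110 + Z) (H(Z) = (Z + (23 + 24 + 12*Z))/(Z - 110) = (Z + (47 + 12*Z))/(-110 + Z) = (47 + 13*Z)/(-110 + Z))
H(L(-3)) + T = (47 + 13*(6 - 3)²)/(-110 + (6 - 3)²) - 235298 = (47 + 13*3²)/(-110 + 3²) - 235298 = (47 + 13*9)/(-110 + 9) - 235298 = (47 + 117)/(-101) - 235298 = -1/101*164 - 235298 = -164/101 - 235298 = -23765262/101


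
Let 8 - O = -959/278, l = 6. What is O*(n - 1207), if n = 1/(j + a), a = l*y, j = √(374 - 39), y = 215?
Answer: -1278396607179/92505334 - 3183*√335/462526670 ≈ -13820.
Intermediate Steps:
O = 3183/278 (O = 8 - (-959)/278 = 8 - 1*(-959/278) = 8 + 959/278 = 3183/278 ≈ 11.450)
j = √335 ≈ 18.303
a = 1290 (a = 6*215 = 1290)
n = 1/(1290 + √335) (n = 1/(√335 + 1290) = 1/(1290 + √335) ≈ 0.00076435)
O*(n - 1207) = 3183*((258/332753 - √335/1663765) - 1207)/278 = 3183*(-401632613/332753 - √335/1663765)/278 = -1278396607179/92505334 - 3183*√335/462526670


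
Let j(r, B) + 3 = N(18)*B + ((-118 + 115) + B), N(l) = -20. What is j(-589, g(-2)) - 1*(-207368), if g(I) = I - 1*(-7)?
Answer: 207267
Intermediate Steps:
g(I) = 7 + I (g(I) = I + 7 = 7 + I)
j(r, B) = -6 - 19*B (j(r, B) = -3 + (-20*B + ((-118 + 115) + B)) = -3 + (-20*B + (-3 + B)) = -3 + (-3 - 19*B) = -6 - 19*B)
j(-589, g(-2)) - 1*(-207368) = (-6 - 19*(7 - 2)) - 1*(-207368) = (-6 - 19*5) + 207368 = (-6 - 95) + 207368 = -101 + 207368 = 207267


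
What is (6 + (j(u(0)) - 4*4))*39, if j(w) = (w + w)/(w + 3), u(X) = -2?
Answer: -546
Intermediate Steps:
j(w) = 2*w/(3 + w) (j(w) = (2*w)/(3 + w) = 2*w/(3 + w))
(6 + (j(u(0)) - 4*4))*39 = (6 + (2*(-2)/(3 - 2) - 4*4))*39 = (6 + (2*(-2)/1 - 16))*39 = (6 + (2*(-2)*1 - 16))*39 = (6 + (-4 - 16))*39 = (6 - 20)*39 = -14*39 = -546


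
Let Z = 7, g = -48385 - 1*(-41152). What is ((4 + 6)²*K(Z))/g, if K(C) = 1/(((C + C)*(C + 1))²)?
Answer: -25/22682688 ≈ -1.1022e-6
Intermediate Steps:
g = -7233 (g = -48385 + 41152 = -7233)
K(C) = 1/(4*C²*(1 + C)²) (K(C) = 1/(((2*C)*(1 + C))²) = 1/((2*C*(1 + C))²) = 1/(4*C²*(1 + C)²))
((4 + 6)²*K(Z))/g = ((4 + 6)²*((¼)/(7²*(1 + 7)²)))/(-7233) = (10²*((¼)*(1/49)/8²))*(-1/7233) = (100*((¼)*(1/49)*(1/64)))*(-1/7233) = (100*(1/12544))*(-1/7233) = (25/3136)*(-1/7233) = -25/22682688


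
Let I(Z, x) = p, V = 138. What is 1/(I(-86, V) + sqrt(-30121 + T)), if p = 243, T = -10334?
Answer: 27/11056 - I*sqrt(4495)/33168 ≈ 0.0024421 - 0.0020214*I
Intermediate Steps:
I(Z, x) = 243
1/(I(-86, V) + sqrt(-30121 + T)) = 1/(243 + sqrt(-30121 - 10334)) = 1/(243 + sqrt(-40455)) = 1/(243 + 3*I*sqrt(4495))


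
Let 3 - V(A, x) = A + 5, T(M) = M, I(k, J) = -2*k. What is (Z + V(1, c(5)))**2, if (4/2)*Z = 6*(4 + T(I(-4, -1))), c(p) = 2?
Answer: 1089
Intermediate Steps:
V(A, x) = -2 - A (V(A, x) = 3 - (A + 5) = 3 - (5 + A) = 3 + (-5 - A) = -2 - A)
Z = 36 (Z = (6*(4 - 2*(-4)))/2 = (6*(4 + 8))/2 = (6*12)/2 = (1/2)*72 = 36)
(Z + V(1, c(5)))**2 = (36 + (-2 - 1*1))**2 = (36 + (-2 - 1))**2 = (36 - 3)**2 = 33**2 = 1089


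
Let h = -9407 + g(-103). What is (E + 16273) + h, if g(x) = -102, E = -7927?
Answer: -1163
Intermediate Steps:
h = -9509 (h = -9407 - 102 = -9509)
(E + 16273) + h = (-7927 + 16273) - 9509 = 8346 - 9509 = -1163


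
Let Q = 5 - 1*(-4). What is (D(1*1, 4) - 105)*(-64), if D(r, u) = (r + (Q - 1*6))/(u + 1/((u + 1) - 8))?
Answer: 73152/11 ≈ 6650.2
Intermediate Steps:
Q = 9 (Q = 5 + 4 = 9)
D(r, u) = (3 + r)/(u + 1/(-7 + u)) (D(r, u) = (r + (9 - 1*6))/(u + 1/((u + 1) - 8)) = (r + (9 - 6))/(u + 1/((1 + u) - 8)) = (r + 3)/(u + 1/(-7 + u)) = (3 + r)/(u + 1/(-7 + u)))
(D(1*1, 4) - 105)*(-64) = ((-21 - 7 + 3*4 + (1*1)*4)/(1 + 4**2 - 7*4) - 105)*(-64) = ((-21 - 7*1 + 12 + 1*4)/(1 + 16 - 28) - 105)*(-64) = ((-21 - 7 + 12 + 4)/(-11) - 105)*(-64) = (-1/11*(-12) - 105)*(-64) = (12/11 - 105)*(-64) = -1143/11*(-64) = 73152/11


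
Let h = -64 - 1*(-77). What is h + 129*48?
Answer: 6205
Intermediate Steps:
h = 13 (h = -64 + 77 = 13)
h + 129*48 = 13 + 129*48 = 13 + 6192 = 6205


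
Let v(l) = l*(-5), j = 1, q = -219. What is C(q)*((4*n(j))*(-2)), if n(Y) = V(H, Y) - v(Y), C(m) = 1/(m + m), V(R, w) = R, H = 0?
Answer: 20/219 ≈ 0.091324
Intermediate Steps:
C(m) = 1/(2*m)
v(l) = -5*l
n(Y) = 5*Y (n(Y) = 0 - (-5)*Y = 0 + 5*Y = 5*Y)
C(q)*((4*n(j))*(-2)) = ((½)/(-219))*((4*(5*1))*(-2)) = ((½)*(-1/219))*((4*5)*(-2)) = -10*(-2)/219 = -1/438*(-40) = 20/219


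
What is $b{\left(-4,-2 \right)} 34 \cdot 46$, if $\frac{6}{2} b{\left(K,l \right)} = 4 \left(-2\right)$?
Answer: $- \frac{12512}{3} \approx -4170.7$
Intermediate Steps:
$b{\left(K,l \right)} = - \frac{8}{3}$ ($b{\left(K,l \right)} = \frac{4 \left(-2\right)}{3} = \frac{1}{3} \left(-8\right) = - \frac{8}{3}$)
$b{\left(-4,-2 \right)} 34 \cdot 46 = \left(- \frac{8}{3}\right) 34 \cdot 46 = \left(- \frac{272}{3}\right) 46 = - \frac{12512}{3}$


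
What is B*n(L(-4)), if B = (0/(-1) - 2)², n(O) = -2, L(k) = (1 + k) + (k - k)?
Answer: -8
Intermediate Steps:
L(k) = 1 + k (L(k) = (1 + k) + 0 = 1 + k)
B = 4 (B = (0*(-1) - 2)² = (0 - 2)² = (-2)² = 4)
B*n(L(-4)) = 4*(-2) = -8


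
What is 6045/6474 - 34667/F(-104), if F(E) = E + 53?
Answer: 5762627/8466 ≈ 680.68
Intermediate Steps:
F(E) = 53 + E
6045/6474 - 34667/F(-104) = 6045/6474 - 34667/(53 - 104) = 6045*(1/6474) - 34667/(-51) = 155/166 - 34667*(-1/51) = 155/166 + 34667/51 = 5762627/8466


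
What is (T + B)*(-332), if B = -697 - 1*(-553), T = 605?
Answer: -153052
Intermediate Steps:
B = -144 (B = -697 + 553 = -144)
(T + B)*(-332) = (605 - 144)*(-332) = 461*(-332) = -153052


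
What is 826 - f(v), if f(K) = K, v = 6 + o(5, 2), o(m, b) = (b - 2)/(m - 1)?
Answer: 820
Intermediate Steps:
o(m, b) = (-2 + b)/(-1 + m)
v = 6 (v = 6 + (-2 + 2)/(-1 + 5) = 6 + 0/4 = 6 + (¼)*0 = 6 + 0 = 6)
826 - f(v) = 826 - 1*6 = 826 - 6 = 820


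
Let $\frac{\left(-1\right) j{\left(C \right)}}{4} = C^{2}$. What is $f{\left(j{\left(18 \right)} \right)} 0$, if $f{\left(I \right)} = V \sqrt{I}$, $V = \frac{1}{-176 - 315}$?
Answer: $0$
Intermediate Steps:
$j{\left(C \right)} = - 4 C^{2}$
$V = - \frac{1}{491}$ ($V = \frac{1}{-491} = - \frac{1}{491} \approx -0.0020367$)
$f{\left(I \right)} = - \frac{\sqrt{I}}{491}$
$f{\left(j{\left(18 \right)} \right)} 0 = - \frac{\sqrt{- 4 \cdot 18^{2}}}{491} \cdot 0 = - \frac{\sqrt{\left(-4\right) 324}}{491} \cdot 0 = - \frac{\sqrt{-1296}}{491} \cdot 0 = - \frac{36 i}{491} \cdot 0 = 0$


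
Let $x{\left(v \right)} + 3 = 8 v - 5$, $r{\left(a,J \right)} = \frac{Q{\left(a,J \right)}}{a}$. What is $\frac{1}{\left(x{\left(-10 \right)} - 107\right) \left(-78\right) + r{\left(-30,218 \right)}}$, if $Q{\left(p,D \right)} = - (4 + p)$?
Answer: $\frac{15}{228137} \approx 6.575 \cdot 10^{-5}$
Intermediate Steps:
$Q{\left(p,D \right)} = -4 - p$
$r{\left(a,J \right)} = \frac{-4 - a}{a}$
$x{\left(v \right)} = -8 + 8 v$ ($x{\left(v \right)} = -3 + \left(8 v - 5\right) = -3 + \left(-5 + 8 v\right) = -8 + 8 v$)
$\frac{1}{\left(x{\left(-10 \right)} - 107\right) \left(-78\right) + r{\left(-30,218 \right)}} = \frac{1}{\left(\left(-8 + 8 \left(-10\right)\right) - 107\right) \left(-78\right) + \frac{-4 - -30}{-30}} = \frac{1}{\left(\left(-8 - 80\right) - 107\right) \left(-78\right) - \frac{-4 + 30}{30}} = \frac{1}{\left(-88 - 107\right) \left(-78\right) - \frac{13}{15}} = \frac{1}{\left(-195\right) \left(-78\right) - \frac{13}{15}} = \frac{1}{15210 - \frac{13}{15}} = \frac{1}{\frac{228137}{15}} = \frac{15}{228137}$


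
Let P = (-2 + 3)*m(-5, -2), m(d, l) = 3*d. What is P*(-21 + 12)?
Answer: 135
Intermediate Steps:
P = -15 (P = (-2 + 3)*(3*(-5)) = 1*(-15) = -15)
P*(-21 + 12) = -15*(-21 + 12) = -15*(-9) = 135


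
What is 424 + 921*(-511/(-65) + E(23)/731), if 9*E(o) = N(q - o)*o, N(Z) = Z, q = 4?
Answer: 1083812528/142545 ≈ 7603.3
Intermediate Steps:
E(o) = o*(4 - o)/9 (E(o) = ((4 - o)*o)/9 = (o*(4 - o))/9 = o*(4 - o)/9)
424 + 921*(-511/(-65) + E(23)/731) = 424 + 921*(-511/(-65) + ((1/9)*23*(4 - 1*23))/731) = 424 + 921*(-511*(-1/65) + ((1/9)*23*(4 - 23))*(1/731)) = 424 + 921*(511/65 + ((1/9)*23*(-19))*(1/731)) = 424 + 921*(511/65 - 437/9*1/731) = 424 + 921*(511/65 - 437/6579) = 424 + 921*(3333464/427635) = 424 + 1023373448/142545 = 1083812528/142545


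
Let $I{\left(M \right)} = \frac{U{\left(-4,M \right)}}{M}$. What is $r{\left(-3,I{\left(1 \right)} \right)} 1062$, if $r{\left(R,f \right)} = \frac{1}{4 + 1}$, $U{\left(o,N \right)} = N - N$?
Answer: $\frac{1062}{5} \approx 212.4$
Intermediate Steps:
$U{\left(o,N \right)} = 0$
$I{\left(M \right)} = 0$ ($I{\left(M \right)} = \frac{0}{M} = 0$)
$r{\left(R,f \right)} = \frac{1}{5}$
$r{\left(-3,I{\left(1 \right)} \right)} 1062 = \frac{1}{5} \cdot 1062 = \frac{1062}{5}$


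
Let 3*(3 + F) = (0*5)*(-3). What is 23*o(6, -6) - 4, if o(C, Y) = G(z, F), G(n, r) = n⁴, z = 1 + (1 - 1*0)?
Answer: 364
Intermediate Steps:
z = 2 (z = 1 + (1 + 0) = 1 + 1 = 2)
F = -3 (F = -3 + ((0*5)*(-3))/3 = -3 + (0*(-3))/3 = -3 + (⅓)*0 = -3 + 0 = -3)
o(C, Y) = 16 (o(C, Y) = 2⁴ = 16)
23*o(6, -6) - 4 = 23*16 - 4 = 368 - 4 = 364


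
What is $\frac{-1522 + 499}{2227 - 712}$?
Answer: $- \frac{341}{505} \approx -0.67525$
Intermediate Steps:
$\frac{-1522 + 499}{2227 - 712} = - \frac{1023}{1515} = \left(-1023\right) \frac{1}{1515} = - \frac{341}{505}$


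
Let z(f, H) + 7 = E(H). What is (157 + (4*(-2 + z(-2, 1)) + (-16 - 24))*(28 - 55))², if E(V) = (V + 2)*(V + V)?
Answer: 2436721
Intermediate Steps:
E(V) = 2*V*(2 + V) (E(V) = (2 + V)*(2*V) = 2*V*(2 + V))
z(f, H) = -7 + 2*H*(2 + H)
(157 + (4*(-2 + z(-2, 1)) + (-16 - 24))*(28 - 55))² = (157 + (4*(-2 + (-7 + 2*1*(2 + 1))) + (-16 - 24))*(28 - 55))² = (157 + (4*(-2 + (-7 + 2*1*3)) - 40)*(-27))² = (157 + (4*(-2 + (-7 + 6)) - 40)*(-27))² = (157 + (4*(-2 - 1) - 40)*(-27))² = (157 + (4*(-3) - 40)*(-27))² = (157 + (-12 - 40)*(-27))² = (157 - 52*(-27))² = (157 + 1404)² = 1561² = 2436721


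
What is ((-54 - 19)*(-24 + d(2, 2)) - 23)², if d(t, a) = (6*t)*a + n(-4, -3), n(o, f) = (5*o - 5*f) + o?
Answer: 401956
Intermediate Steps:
n(o, f) = -5*f + 6*o (n(o, f) = (-5*f + 5*o) + o = -5*f + 6*o)
d(t, a) = -9 + 6*a*t (d(t, a) = (6*t)*a + (-5*(-3) + 6*(-4)) = 6*a*t + (15 - 24) = 6*a*t - 9 = -9 + 6*a*t)
((-54 - 19)*(-24 + d(2, 2)) - 23)² = ((-54 - 19)*(-24 + (-9 + 6*2*2)) - 23)² = (-73*(-24 + (-9 + 24)) - 23)² = (-73*(-24 + 15) - 23)² = (-73*(-9) - 23)² = (657 - 23)² = 634² = 401956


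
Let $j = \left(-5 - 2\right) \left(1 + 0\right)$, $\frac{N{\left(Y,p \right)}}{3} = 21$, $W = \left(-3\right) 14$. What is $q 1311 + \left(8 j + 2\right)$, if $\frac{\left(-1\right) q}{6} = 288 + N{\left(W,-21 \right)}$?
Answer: $-2761020$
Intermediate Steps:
$W = -42$
$N{\left(Y,p \right)} = 63$ ($N{\left(Y,p \right)} = 3 \cdot 21 = 63$)
$j = -7$ ($j = \left(-7\right) 1 = -7$)
$q = -2106$ ($q = - 6 \left(288 + 63\right) = \left(-6\right) 351 = -2106$)
$q 1311 + \left(8 j + 2\right) = \left(-2106\right) 1311 + \left(8 \left(-7\right) + 2\right) = -2760966 + \left(-56 + 2\right) = -2760966 - 54 = -2761020$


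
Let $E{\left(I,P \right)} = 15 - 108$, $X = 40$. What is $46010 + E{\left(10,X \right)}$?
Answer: $45917$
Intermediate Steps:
$E{\left(I,P \right)} = -93$
$46010 + E{\left(10,X \right)} = 46010 - 93 = 45917$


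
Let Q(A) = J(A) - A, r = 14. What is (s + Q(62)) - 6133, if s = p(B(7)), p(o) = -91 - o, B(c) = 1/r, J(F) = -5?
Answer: -88075/14 ≈ -6291.1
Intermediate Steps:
B(c) = 1/14
s = -1275/14 (s = -91 - 1*1/14 = -91 - 1/14 = -1275/14 ≈ -91.071)
Q(A) = -5 - A
(s + Q(62)) - 6133 = (-1275/14 + (-5 - 1*62)) - 6133 = (-1275/14 + (-5 - 62)) - 6133 = (-1275/14 - 67) - 6133 = -2213/14 - 6133 = -88075/14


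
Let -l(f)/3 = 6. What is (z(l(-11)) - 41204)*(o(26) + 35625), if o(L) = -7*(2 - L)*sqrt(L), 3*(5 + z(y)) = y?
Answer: -1468284375 - 6924120*sqrt(26) ≈ -1.5036e+9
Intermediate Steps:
l(f) = -18 (l(f) = -3*6 = -18)
z(y) = -5 + y/3
o(L) = -7*sqrt(L)*(2 - L)
(z(l(-11)) - 41204)*(o(26) + 35625) = ((-5 + (1/3)*(-18)) - 41204)*(7*sqrt(26)*(-2 + 26) + 35625) = ((-5 - 6) - 41204)*(7*sqrt(26)*24 + 35625) = (-11 - 41204)*(168*sqrt(26) + 35625) = -41215*(35625 + 168*sqrt(26)) = -1468284375 - 6924120*sqrt(26)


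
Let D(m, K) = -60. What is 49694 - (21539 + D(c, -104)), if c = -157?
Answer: 28215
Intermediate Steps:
49694 - (21539 + D(c, -104)) = 49694 - (21539 - 60) = 49694 - 1*21479 = 49694 - 21479 = 28215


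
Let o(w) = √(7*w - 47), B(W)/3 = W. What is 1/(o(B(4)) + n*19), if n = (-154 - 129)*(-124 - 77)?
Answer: 1080777/1168078923692 - √37/1168078923692 ≈ 9.2526e-7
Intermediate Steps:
B(W) = 3*W
n = 56883 (n = -283*(-201) = 56883)
o(w) = √(-47 + 7*w)
1/(o(B(4)) + n*19) = 1/(√(-47 + 7*(3*4)) + 56883*19) = 1/(√(-47 + 7*12) + 1080777) = 1/(√(-47 + 84) + 1080777) = 1/(√37 + 1080777) = 1/(1080777 + √37)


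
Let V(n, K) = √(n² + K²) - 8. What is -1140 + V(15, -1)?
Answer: -1148 + √226 ≈ -1133.0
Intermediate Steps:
V(n, K) = -8 + √(K² + n²) (V(n, K) = √(K² + n²) - 8 = -8 + √(K² + n²))
-1140 + V(15, -1) = -1140 + (-8 + √((-1)² + 15²)) = -1140 + (-8 + √(1 + 225)) = -1140 + (-8 + √226) = -1148 + √226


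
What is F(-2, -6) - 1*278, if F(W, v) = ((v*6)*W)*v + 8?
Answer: -702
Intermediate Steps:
F(W, v) = 8 + 6*W*v² (F(W, v) = ((6*v)*W)*v + 8 = (6*W*v)*v + 8 = 6*W*v² + 8 = 8 + 6*W*v²)
F(-2, -6) - 1*278 = (8 + 6*(-2)*(-6)²) - 1*278 = (8 + 6*(-2)*36) - 278 = (8 - 432) - 278 = -424 - 278 = -702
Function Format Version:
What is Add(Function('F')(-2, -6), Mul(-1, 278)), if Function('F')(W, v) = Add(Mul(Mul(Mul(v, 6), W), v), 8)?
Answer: -702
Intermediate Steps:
Function('F')(W, v) = Add(8, Mul(6, W, Pow(v, 2))) (Function('F')(W, v) = Add(Mul(Mul(Mul(6, v), W), v), 8) = Add(Mul(Mul(6, W, v), v), 8) = Add(Mul(6, W, Pow(v, 2)), 8) = Add(8, Mul(6, W, Pow(v, 2))))
Add(Function('F')(-2, -6), Mul(-1, 278)) = Add(Add(8, Mul(6, -2, Pow(-6, 2))), Mul(-1, 278)) = Add(Add(8, Mul(6, -2, 36)), -278) = Add(Add(8, -432), -278) = Add(-424, -278) = -702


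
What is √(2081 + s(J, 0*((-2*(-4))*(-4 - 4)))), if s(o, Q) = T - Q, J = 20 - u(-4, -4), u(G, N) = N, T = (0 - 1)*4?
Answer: √2077 ≈ 45.574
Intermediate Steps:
T = -4 (T = -1*4 = -4)
J = 24 (J = 20 - 1*(-4) = 20 + 4 = 24)
s(o, Q) = -4 - Q
√(2081 + s(J, 0*((-2*(-4))*(-4 - 4)))) = √(2081 + (-4 - 0*(-2*(-4))*(-4 - 4))) = √(2081 + (-4 - 0*8*(-8))) = √(2081 + (-4 - 0*(-64))) = √(2081 + (-4 - 1*0)) = √(2081 + (-4 + 0)) = √(2081 - 4) = √2077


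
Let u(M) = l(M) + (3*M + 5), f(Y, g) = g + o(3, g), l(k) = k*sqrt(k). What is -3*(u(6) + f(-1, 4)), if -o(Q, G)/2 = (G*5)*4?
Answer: 399 - 18*sqrt(6) ≈ 354.91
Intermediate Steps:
o(Q, G) = -40*G (o(Q, G) = -2*G*5*4 = -2*5*G*4 = -40*G)
l(k) = k**(3/2)
f(Y, g) = -39*g (f(Y, g) = g - 40*g = -39*g)
u(M) = 5 + M**(3/2) + 3*M (u(M) = M**(3/2) + (3*M + 5) = M**(3/2) + (5 + 3*M) = 5 + M**(3/2) + 3*M)
-3*(u(6) + f(-1, 4)) = -3*((5 + 6**(3/2) + 3*6) - 39*4) = -3*((5 + 6*sqrt(6) + 18) - 156) = -3*((23 + 6*sqrt(6)) - 156) = -3*(-133 + 6*sqrt(6)) = 399 - 18*sqrt(6)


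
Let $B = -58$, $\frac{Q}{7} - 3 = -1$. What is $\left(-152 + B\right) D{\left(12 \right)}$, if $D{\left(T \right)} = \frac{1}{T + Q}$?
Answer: $- \frac{105}{13} \approx -8.0769$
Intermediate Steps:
$Q = 14$ ($Q = 21 + 7 \left(-1\right) = 21 - 7 = 14$)
$D{\left(T \right)} = \frac{1}{14 + T}$ ($D{\left(T \right)} = \frac{1}{T + 14} = \frac{1}{14 + T}$)
$\left(-152 + B\right) D{\left(12 \right)} = \frac{-152 - 58}{14 + 12} = - \frac{210}{26} = \left(-210\right) \frac{1}{26} = - \frac{105}{13}$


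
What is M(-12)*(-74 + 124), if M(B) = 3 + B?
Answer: -450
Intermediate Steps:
M(-12)*(-74 + 124) = (3 - 12)*(-74 + 124) = -9*50 = -450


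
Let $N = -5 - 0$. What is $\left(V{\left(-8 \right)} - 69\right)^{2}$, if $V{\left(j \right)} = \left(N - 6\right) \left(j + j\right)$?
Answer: $11449$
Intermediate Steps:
$N = -5$ ($N = -5 + 0 = -5$)
$V{\left(j \right)} = - 22 j$ ($V{\left(j \right)} = \left(-5 - 6\right) \left(j + j\right) = - 11 \cdot 2 j = - 22 j$)
$\left(V{\left(-8 \right)} - 69\right)^{2} = \left(\left(-22\right) \left(-8\right) - 69\right)^{2} = \left(176 - 69\right)^{2} = 107^{2} = 11449$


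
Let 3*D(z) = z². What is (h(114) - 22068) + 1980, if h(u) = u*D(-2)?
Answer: -19936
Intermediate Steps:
D(z) = z²/3
h(u) = 4*u/3 (h(u) = u*((⅓)*(-2)²) = u*((⅓)*4) = u*(4/3) = 4*u/3)
(h(114) - 22068) + 1980 = ((4/3)*114 - 22068) + 1980 = (152 - 22068) + 1980 = -21916 + 1980 = -19936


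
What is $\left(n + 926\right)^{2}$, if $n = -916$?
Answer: $100$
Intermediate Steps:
$\left(n + 926\right)^{2} = \left(-916 + 926\right)^{2} = 10^{2} = 100$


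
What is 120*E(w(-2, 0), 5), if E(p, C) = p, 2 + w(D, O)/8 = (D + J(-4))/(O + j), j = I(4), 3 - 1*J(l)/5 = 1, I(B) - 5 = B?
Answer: -3200/3 ≈ -1066.7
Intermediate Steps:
I(B) = 5 + B
J(l) = 10 (J(l) = 15 - 5*1 = 15 - 5 = 10)
j = 9 (j = 5 + 4 = 9)
w(D, O) = -16 + 8*(10 + D)/(9 + O) (w(D, O) = -16 + 8*((D + 10)/(O + 9)) = -16 + 8*((10 + D)/(9 + O)) = -16 + 8*(10 + D)/(9 + O))
120*E(w(-2, 0), 5) = 120*(8*(-8 - 2 - 2*0)/(9 + 0)) = 120*(8*(-8 - 2 + 0)/9) = 120*(8*(⅑)*(-10)) = 120*(-80/9) = -3200/3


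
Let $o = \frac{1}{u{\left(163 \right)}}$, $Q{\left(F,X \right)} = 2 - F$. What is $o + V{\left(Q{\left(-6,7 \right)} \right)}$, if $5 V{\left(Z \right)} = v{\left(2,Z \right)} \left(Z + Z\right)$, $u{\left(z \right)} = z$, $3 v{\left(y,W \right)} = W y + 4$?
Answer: $\frac{10435}{489} \approx 21.339$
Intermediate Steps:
$v{\left(y,W \right)} = \frac{4}{3} + \frac{W y}{3}$ ($v{\left(y,W \right)} = \frac{W y + 4}{3} = \frac{4 + W y}{3} = \frac{4}{3} + \frac{W y}{3}$)
$V{\left(Z \right)} = \frac{2 Z \left(\frac{4}{3} + \frac{2 Z}{3}\right)}{5}$ ($V{\left(Z \right)} = \frac{\left(\frac{4}{3} + \frac{1}{3} Z 2\right) \left(Z + Z\right)}{5} = \frac{\left(\frac{4}{3} + \frac{2 Z}{3}\right) 2 Z}{5} = \frac{2 Z \left(\frac{4}{3} + \frac{2 Z}{3}\right)}{5}$)
$o = \frac{1}{163} \approx 0.006135$
$o + V{\left(Q{\left(-6,7 \right)} \right)} = \frac{1}{163} + \frac{4 \left(2 - -6\right) \left(2 + \left(2 - -6\right)\right)}{15} = \frac{1}{163} + \frac{4 \left(2 + 6\right) \left(2 + \left(2 + 6\right)\right)}{15} = \frac{1}{163} + \frac{4}{15} \cdot 8 \left(2 + 8\right) = \frac{1}{163} + \frac{4}{15} \cdot 8 \cdot 10 = \frac{1}{163} + \frac{64}{3} = \frac{10435}{489}$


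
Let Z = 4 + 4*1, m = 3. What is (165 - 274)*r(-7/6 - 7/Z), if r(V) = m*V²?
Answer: -261709/192 ≈ -1363.1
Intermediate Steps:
Z = 8 (Z = 4 + 4 = 8)
r(V) = 3*V²
(165 - 274)*r(-7/6 - 7/Z) = (165 - 274)*(3*(-7/6 - 7/8)²) = -327*(-7*⅙ - 7*⅛)² = -327*(-7/6 - 7/8)² = -327*(-49/24)² = -327*2401/576 = -109*2401/192 = -261709/192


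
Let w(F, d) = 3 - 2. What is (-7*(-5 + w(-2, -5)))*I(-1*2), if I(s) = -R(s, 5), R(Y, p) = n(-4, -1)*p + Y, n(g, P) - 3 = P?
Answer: -224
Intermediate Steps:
w(F, d) = 1
n(g, P) = 3 + P
R(Y, p) = Y + 2*p (R(Y, p) = (3 - 1)*p + Y = 2*p + Y = Y + 2*p)
I(s) = -10 - s (I(s) = -(s + 2*5) = -(s + 10) = -(10 + s) = -10 - s)
(-7*(-5 + w(-2, -5)))*I(-1*2) = (-7*(-5 + 1))*(-10 - (-1)*2) = (-7*(-4))*(-10 - 1*(-2)) = 28*(-10 + 2) = 28*(-8) = -224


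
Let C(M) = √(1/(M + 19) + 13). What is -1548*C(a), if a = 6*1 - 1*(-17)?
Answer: -258*√22974/7 ≈ -5586.5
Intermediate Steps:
a = 23 (a = 6 + 17 = 23)
C(M) = √(13 + 1/(19 + M)) (C(M) = √(1/(19 + M) + 13) = √(13 + 1/(19 + M)))
-1548*C(a) = -1548*√(248 + 13*23)/√(19 + 23) = -1548*√42*√(248 + 299)/42 = -1548*√22974/42 = -258*√22974/7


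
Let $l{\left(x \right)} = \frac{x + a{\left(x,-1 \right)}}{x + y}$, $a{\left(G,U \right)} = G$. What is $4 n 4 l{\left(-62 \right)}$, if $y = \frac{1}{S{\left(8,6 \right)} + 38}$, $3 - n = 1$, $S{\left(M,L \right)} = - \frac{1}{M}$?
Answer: $\frac{601152}{9389} \approx 64.027$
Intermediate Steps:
$n = 2$ ($n = 3 - 1 = 2$)
$y = \frac{8}{303}$ ($y = \frac{1}{- \frac{1}{8} + 38} = \frac{1}{\frac{303}{8}} = \frac{8}{303} \approx 0.026403$)
$l{\left(x \right)} = \frac{2 x}{\frac{8}{303} + x}$ ($l{\left(x \right)} = \frac{x + x}{x + \frac{8}{303}} = \frac{2 x}{\frac{8}{303} + x}$)
$4 n 4 l{\left(-62 \right)} = 4 \cdot 2 \cdot 4 \cdot 606 \left(-62\right) \frac{1}{8 + 303 \left(-62\right)} = 8 \cdot 4 \cdot 606 \left(-62\right) \frac{1}{8 - 18786} = 32 \cdot 606 \left(-62\right) \frac{1}{-18778} = 32 \cdot 606 \left(-62\right) \left(- \frac{1}{18778}\right) = 32 \cdot \frac{18786}{9389} = \frac{601152}{9389}$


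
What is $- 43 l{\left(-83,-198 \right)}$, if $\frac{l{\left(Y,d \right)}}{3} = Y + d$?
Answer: $36249$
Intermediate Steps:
$l{\left(Y,d \right)} = 3 Y + 3 d$ ($l{\left(Y,d \right)} = 3 \left(Y + d\right) = 3 Y + 3 d$)
$- 43 l{\left(-83,-198 \right)} = - 43 \left(3 \left(-83\right) + 3 \left(-198\right)\right) = - 43 \left(-249 - 594\right) = \left(-43\right) \left(-843\right) = 36249$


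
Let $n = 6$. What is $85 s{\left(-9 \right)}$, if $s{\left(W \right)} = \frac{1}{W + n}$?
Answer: $- \frac{85}{3} \approx -28.333$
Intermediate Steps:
$s{\left(W \right)} = \frac{1}{6 + W}$ ($s{\left(W \right)} = \frac{1}{W + 6} = \frac{1}{6 + W}$)
$85 s{\left(-9 \right)} = \frac{85}{6 - 9} = \frac{85}{-3} = 85 \left(- \frac{1}{3}\right) = - \frac{85}{3}$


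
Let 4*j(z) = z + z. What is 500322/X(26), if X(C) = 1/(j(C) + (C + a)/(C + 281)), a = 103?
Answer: 2061326640/307 ≈ 6.7144e+6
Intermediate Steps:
j(z) = z/2 (j(z) = (z + z)/4 = (2*z)/4 = z/2)
X(C) = 1/(C/2 + (103 + C)/(281 + C)) (X(C) = 1/(C/2 + (C + 103)/(C + 281)) = 1/(C/2 + (103 + C)/(281 + C)))
500322/X(26) = 500322/((2*(281 + 26)/(206 + 26**2 + 283*26))) = 500322/((2*307/(206 + 676 + 7358))) = 500322/((2*307/8240)) = 500322/((2*(1/8240)*307)) = 500322/(307/4120) = 500322*(4120/307) = 2061326640/307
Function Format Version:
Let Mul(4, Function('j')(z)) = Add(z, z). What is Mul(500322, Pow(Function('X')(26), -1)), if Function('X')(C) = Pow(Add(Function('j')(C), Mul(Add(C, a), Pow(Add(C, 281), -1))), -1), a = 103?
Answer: Rational(2061326640, 307) ≈ 6.7144e+6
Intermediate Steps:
Function('j')(z) = Mul(Rational(1, 2), z) (Function('j')(z) = Mul(Rational(1, 4), Add(z, z)) = Mul(Rational(1, 4), Mul(2, z)) = Mul(Rational(1, 2), z))
Function('X')(C) = Pow(Add(Mul(Rational(1, 2), C), Mul(Pow(Add(281, C), -1), Add(103, C))), -1) (Function('X')(C) = Pow(Add(Mul(Rational(1, 2), C), Mul(Add(C, 103), Pow(Add(C, 281), -1))), -1) = Pow(Add(Mul(Rational(1, 2), C), Mul(Add(103, C), Pow(Add(281, C), -1))), -1) = Pow(Add(Mul(Rational(1, 2), C), Mul(Pow(Add(281, C), -1), Add(103, C))), -1))
Mul(500322, Pow(Function('X')(26), -1)) = Mul(500322, Pow(Mul(2, Pow(Add(206, Pow(26, 2), Mul(283, 26)), -1), Add(281, 26)), -1)) = Mul(500322, Pow(Mul(2, Pow(Add(206, 676, 7358), -1), 307), -1)) = Mul(500322, Pow(Mul(2, Pow(8240, -1), 307), -1)) = Mul(500322, Pow(Mul(2, Rational(1, 8240), 307), -1)) = Mul(500322, Pow(Rational(307, 4120), -1)) = Mul(500322, Rational(4120, 307)) = Rational(2061326640, 307)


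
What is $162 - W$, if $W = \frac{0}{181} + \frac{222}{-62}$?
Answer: $\frac{5133}{31} \approx 165.58$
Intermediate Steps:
$W = - \frac{111}{31}$ ($W = 0 \cdot \frac{1}{181} + 222 \left(- \frac{1}{62}\right) = 0 - \frac{111}{31} = - \frac{111}{31} \approx -3.5806$)
$162 - W = 162 - - \frac{111}{31} = 162 + \frac{111}{31} = \frac{5133}{31}$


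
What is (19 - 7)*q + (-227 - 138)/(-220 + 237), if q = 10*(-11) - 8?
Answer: -24437/17 ≈ -1437.5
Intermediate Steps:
q = -118 (q = -110 - 8 = -118)
(19 - 7)*q + (-227 - 138)/(-220 + 237) = (19 - 7)*(-118) + (-227 - 138)/(-220 + 237) = 12*(-118) - 365/17 = -1416 - 365*1/17 = -1416 - 365/17 = -24437/17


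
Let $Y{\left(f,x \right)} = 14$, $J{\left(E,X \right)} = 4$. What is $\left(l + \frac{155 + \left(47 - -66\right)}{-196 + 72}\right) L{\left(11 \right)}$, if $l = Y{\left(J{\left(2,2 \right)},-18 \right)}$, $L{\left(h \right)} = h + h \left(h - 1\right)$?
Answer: $\frac{44407}{31} \approx 1432.5$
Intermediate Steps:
$L{\left(h \right)} = h + h \left(-1 + h\right)$
$l = 14$
$\left(l + \frac{155 + \left(47 - -66\right)}{-196 + 72}\right) L{\left(11 \right)} = \left(14 + \frac{155 + \left(47 - -66\right)}{-196 + 72}\right) 11^{2} = \left(14 + \frac{155 + \left(47 + 66\right)}{-124}\right) 121 = \left(14 + \left(155 + 113\right) \left(- \frac{1}{124}\right)\right) 121 = \left(14 + 268 \left(- \frac{1}{124}\right)\right) 121 = \left(14 - \frac{67}{31}\right) 121 = \frac{367}{31} \cdot 121 = \frac{44407}{31}$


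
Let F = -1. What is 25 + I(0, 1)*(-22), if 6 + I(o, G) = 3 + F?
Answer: 113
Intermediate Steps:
I(o, G) = -4 (I(o, G) = -6 + (3 - 1) = -6 + 2 = -4)
25 + I(0, 1)*(-22) = 25 - 4*(-22) = 25 + 88 = 113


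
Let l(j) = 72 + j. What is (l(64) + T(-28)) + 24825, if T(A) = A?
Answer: 24933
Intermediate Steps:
(l(64) + T(-28)) + 24825 = ((72 + 64) - 28) + 24825 = (136 - 28) + 24825 = 108 + 24825 = 24933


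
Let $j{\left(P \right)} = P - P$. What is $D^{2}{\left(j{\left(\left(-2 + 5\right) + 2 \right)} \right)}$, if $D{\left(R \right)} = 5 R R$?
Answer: $0$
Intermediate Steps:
$j{\left(P \right)} = 0$
$D{\left(R \right)} = 5 R^{2}$
$D^{2}{\left(j{\left(\left(-2 + 5\right) + 2 \right)} \right)} = \left(5 \cdot 0^{2}\right)^{2} = \left(5 \cdot 0\right)^{2} = 0^{2} = 0$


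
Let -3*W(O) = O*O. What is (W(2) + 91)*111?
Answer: 9953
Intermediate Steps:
W(O) = -O²/3 (W(O) = -O*O/3 = -O²/3)
(W(2) + 91)*111 = (-⅓*2² + 91)*111 = (-⅓*4 + 91)*111 = (-4/3 + 91)*111 = (269/3)*111 = 9953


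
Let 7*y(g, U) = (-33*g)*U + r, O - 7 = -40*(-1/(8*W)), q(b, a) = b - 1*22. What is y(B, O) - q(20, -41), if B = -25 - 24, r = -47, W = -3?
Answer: 8591/7 ≈ 1227.3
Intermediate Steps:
q(b, a) = -22 + b (q(b, a) = b - 22 = -22 + b)
B = -49
O = 16/3 (O = 7 - 40/((-8*(-3))) = 7 - 40/24 = 7 - 40*1/24 = 7 - 5/3 = 16/3 ≈ 5.3333)
y(g, U) = -47/7 - 33*U*g/7 (y(g, U) = ((-33*g)*U - 47)/7 = (-33*U*g - 47)/7 = (-47 - 33*U*g)/7 = -47/7 - 33*U*g/7)
y(B, O) - q(20, -41) = (-47/7 - 33/7*16/3*(-49)) - (-22 + 20) = (-47/7 + 1232) - 1*(-2) = 8577/7 + 2 = 8591/7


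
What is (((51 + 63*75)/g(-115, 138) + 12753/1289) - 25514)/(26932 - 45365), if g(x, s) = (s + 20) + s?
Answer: 1215597808/879125069 ≈ 1.3827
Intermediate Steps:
g(x, s) = 20 + 2*s (g(x, s) = (20 + s) + s = 20 + 2*s)
(((51 + 63*75)/g(-115, 138) + 12753/1289) - 25514)/(26932 - 45365) = (((51 + 63*75)/(20 + 2*138) + 12753/1289) - 25514)/(26932 - 45365) = (((51 + 4725)/(20 + 276) + 12753*(1/1289)) - 25514)/(-18433) = ((4776/296 + 12753/1289) - 25514)*(-1/18433) = ((4776*(1/296) + 12753/1289) - 25514)*(-1/18433) = ((597/37 + 12753/1289) - 25514)*(-1/18433) = (1241394/47693 - 25514)*(-1/18433) = -1215597808/47693*(-1/18433) = 1215597808/879125069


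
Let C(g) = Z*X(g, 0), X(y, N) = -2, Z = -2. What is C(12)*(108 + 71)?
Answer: 716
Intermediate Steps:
C(g) = 4 (C(g) = -2*(-2) = 4)
C(12)*(108 + 71) = 4*(108 + 71) = 4*179 = 716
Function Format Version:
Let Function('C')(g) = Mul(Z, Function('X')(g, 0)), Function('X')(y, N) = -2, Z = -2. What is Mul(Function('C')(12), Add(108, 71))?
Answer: 716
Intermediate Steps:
Function('C')(g) = 4 (Function('C')(g) = Mul(-2, -2) = 4)
Mul(Function('C')(12), Add(108, 71)) = Mul(4, Add(108, 71)) = Mul(4, 179) = 716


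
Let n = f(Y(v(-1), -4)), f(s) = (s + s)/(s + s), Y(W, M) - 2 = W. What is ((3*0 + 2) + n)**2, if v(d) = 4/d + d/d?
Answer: 9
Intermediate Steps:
v(d) = 1 + 4/d (v(d) = 4/d + 1 = 1 + 4/d)
Y(W, M) = 2 + W
f(s) = 1 (f(s) = (2*s)/((2*s)) = (2*s)*(1/(2*s)) = 1)
n = 1
((3*0 + 2) + n)**2 = ((3*0 + 2) + 1)**2 = ((0 + 2) + 1)**2 = (2 + 1)**2 = 3**2 = 9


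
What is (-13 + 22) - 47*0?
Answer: 9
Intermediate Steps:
(-13 + 22) - 47*0 = 9 + 0 = 9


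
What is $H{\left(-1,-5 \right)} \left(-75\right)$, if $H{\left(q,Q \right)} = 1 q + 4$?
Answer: $-225$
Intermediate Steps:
$H{\left(q,Q \right)} = 4 + q$ ($H{\left(q,Q \right)} = q + 4 = 4 + q$)
$H{\left(-1,-5 \right)} \left(-75\right) = \left(4 - 1\right) \left(-75\right) = 3 \left(-75\right) = -225$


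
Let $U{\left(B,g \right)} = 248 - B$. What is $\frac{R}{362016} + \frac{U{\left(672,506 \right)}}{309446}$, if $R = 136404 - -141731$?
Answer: $\frac{42957134213}{56012201568} \approx 0.76692$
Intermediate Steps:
$R = 278135$ ($R = 136404 + 141731 = 278135$)
$\frac{R}{362016} + \frac{U{\left(672,506 \right)}}{309446} = \frac{278135}{362016} + \frac{248 - 672}{309446} = 278135 \cdot \frac{1}{362016} + \left(248 - 672\right) \frac{1}{309446} = \frac{278135}{362016} - \frac{212}{154723} = \frac{42957134213}{56012201568}$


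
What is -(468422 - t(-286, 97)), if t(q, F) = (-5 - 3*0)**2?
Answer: -468397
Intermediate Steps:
t(q, F) = 25 (t(q, F) = (-5 + 0)**2 = (-5)**2 = 25)
-(468422 - t(-286, 97)) = -(468422 - 1*25) = -(468422 - 25) = -1*468397 = -468397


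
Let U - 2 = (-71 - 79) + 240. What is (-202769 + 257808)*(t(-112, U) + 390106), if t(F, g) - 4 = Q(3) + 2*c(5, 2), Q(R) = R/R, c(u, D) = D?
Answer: 21471539485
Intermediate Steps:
U = 92 (U = 2 + ((-71 - 79) + 240) = 2 + (-150 + 240) = 2 + 90 = 92)
Q(R) = 1
t(F, g) = 9 (t(F, g) = 4 + (1 + 2*2) = 4 + (1 + 4) = 4 + 5 = 9)
(-202769 + 257808)*(t(-112, U) + 390106) = (-202769 + 257808)*(9 + 390106) = 55039*390115 = 21471539485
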